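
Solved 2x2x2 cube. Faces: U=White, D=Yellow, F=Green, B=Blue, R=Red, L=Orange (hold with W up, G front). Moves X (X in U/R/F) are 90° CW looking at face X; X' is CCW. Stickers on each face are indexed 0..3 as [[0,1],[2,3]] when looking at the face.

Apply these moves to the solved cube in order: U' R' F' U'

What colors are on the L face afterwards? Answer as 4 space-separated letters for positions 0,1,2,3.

Answer: Y R O W

Derivation:
After move 1 (U'): U=WWWW F=OOGG R=GGRR B=RRBB L=BBOO
After move 2 (R'): R=GRGR U=WBWR F=OWGW D=YOYG B=YRYB
After move 3 (F'): F=WWOG U=WBGG R=ORYR D=BOYG L=BROW
After move 4 (U'): U=BGWG F=BROG R=WWYR B=ORYB L=YROW
Query: L face = YROW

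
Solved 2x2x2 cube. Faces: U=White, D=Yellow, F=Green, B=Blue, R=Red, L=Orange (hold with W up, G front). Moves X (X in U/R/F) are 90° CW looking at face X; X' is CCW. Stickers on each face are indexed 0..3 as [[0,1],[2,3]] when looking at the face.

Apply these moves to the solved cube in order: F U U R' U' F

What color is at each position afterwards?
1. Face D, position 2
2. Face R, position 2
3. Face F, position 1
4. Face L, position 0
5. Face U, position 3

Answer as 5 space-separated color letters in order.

After move 1 (F): F=GGGG U=WWOO R=WRWR D=RRYY L=OYOY
After move 2 (U): U=OWOW F=WRGG R=BBWR B=OYBB L=GGOY
After move 3 (U): U=OOWW F=BBGG R=OYWR B=GGBB L=WROY
After move 4 (R'): R=YROW U=OBWG F=BOGW D=RBYG B=YGRB
After move 5 (U'): U=BGOW F=WRGW R=BOOW B=YRRB L=YGOY
After move 6 (F): F=GWWR U=BGYG R=OOWW D=OBYG L=YROB
Query 1: D[2] = Y
Query 2: R[2] = W
Query 3: F[1] = W
Query 4: L[0] = Y
Query 5: U[3] = G

Answer: Y W W Y G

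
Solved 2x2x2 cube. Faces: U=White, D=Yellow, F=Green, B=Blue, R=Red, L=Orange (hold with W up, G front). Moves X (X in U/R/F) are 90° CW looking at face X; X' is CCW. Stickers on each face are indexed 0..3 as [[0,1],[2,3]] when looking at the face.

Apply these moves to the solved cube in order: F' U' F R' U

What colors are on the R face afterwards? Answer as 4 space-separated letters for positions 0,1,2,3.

After move 1 (F'): F=GGGG U=WWRR R=YRYR D=OOYY L=OWOW
After move 2 (U'): U=WRWR F=OWGG R=GGYR B=YRBB L=BBOW
After move 3 (F): F=GOGW U=WRWB R=WGRR D=YGYY L=BOOO
After move 4 (R'): R=GRWR U=WBWY F=GRGB D=YOYW B=YRGB
After move 5 (U): U=WWYB F=GRGB R=YRWR B=BOGB L=GROO
Query: R face = YRWR

Answer: Y R W R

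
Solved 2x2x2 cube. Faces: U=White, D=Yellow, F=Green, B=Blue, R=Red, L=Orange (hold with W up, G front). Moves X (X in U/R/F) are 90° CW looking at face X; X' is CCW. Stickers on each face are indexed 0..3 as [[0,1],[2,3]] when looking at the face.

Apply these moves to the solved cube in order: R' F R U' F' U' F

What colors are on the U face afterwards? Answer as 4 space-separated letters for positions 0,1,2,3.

After move 1 (R'): R=RRRR U=WBWB F=GWGW D=YGYG B=YBYB
After move 2 (F): F=GGWW U=WBOO R=WRBR D=RRYG L=OYOG
After move 3 (R): R=BWRR U=WGOW F=GRWG D=RYYY B=OBBB
After move 4 (U'): U=GWWO F=OYWG R=GRRR B=BWBB L=OBOG
After move 5 (F'): F=YGOW U=GWGR R=YRRR D=BGYY L=OOOW
After move 6 (U'): U=WRGG F=OOOW R=YGRR B=YRBB L=BWOW
After move 7 (F): F=OOWO U=WRWW R=GGGR D=RYYY L=BBOG
Query: U face = WRWW

Answer: W R W W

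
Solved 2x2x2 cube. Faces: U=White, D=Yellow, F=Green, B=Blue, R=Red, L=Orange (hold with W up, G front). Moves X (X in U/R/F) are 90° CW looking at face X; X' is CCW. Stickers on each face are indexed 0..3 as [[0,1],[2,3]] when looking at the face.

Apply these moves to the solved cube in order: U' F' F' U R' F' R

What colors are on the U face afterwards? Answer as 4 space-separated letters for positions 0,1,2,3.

After move 1 (U'): U=WWWW F=OOGG R=GGRR B=RRBB L=BBOO
After move 2 (F'): F=OGOG U=WWGR R=YGYR D=BOYY L=BWOW
After move 3 (F'): F=GGOO U=WWYY R=OGBR D=WWYY L=BROG
After move 4 (U): U=YWYW F=OGOO R=RRBR B=BRBB L=GGOG
After move 5 (R'): R=RRRB U=YBYB F=OWOW D=WGYO B=YRWB
After move 6 (F'): F=WWOO U=YBRR R=GRWB D=GGYO L=GBOY
After move 7 (R): R=WGBR U=YWRO F=WGOO D=GWYY B=RRBB
Query: U face = YWRO

Answer: Y W R O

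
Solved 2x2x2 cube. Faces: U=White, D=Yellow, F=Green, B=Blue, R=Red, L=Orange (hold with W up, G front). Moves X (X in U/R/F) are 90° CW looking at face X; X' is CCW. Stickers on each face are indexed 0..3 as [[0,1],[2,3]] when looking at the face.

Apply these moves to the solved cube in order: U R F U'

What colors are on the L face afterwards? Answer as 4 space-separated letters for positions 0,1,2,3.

After move 1 (U): U=WWWW F=RRGG R=BBRR B=OOBB L=GGOO
After move 2 (R): R=RBRB U=WRWG F=RYGY D=YBYO B=WOWB
After move 3 (F): F=GRYY U=WROG R=WBGB D=RRYO L=GYOB
After move 4 (U'): U=RGWO F=GYYY R=GRGB B=WBWB L=WOOB
Query: L face = WOOB

Answer: W O O B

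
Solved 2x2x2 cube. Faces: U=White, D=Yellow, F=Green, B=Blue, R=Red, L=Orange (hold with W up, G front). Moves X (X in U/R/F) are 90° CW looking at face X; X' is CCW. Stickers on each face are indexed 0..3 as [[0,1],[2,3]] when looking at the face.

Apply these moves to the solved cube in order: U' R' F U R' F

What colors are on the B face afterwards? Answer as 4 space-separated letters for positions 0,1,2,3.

After move 1 (U'): U=WWWW F=OOGG R=GGRR B=RRBB L=BBOO
After move 2 (R'): R=GRGR U=WBWR F=OWGW D=YOYG B=YRYB
After move 3 (F): F=GOWW U=WBOB R=WRRR D=GGYG L=BYOO
After move 4 (U): U=OWBB F=WRWW R=YRRR B=BYYB L=GOOO
After move 5 (R'): R=RRYR U=OYBB F=WWWB D=GRYW B=GYGB
After move 6 (F): F=WWBW U=OYOO R=BRBR D=YRYW L=GGOR
Query: B face = GYGB

Answer: G Y G B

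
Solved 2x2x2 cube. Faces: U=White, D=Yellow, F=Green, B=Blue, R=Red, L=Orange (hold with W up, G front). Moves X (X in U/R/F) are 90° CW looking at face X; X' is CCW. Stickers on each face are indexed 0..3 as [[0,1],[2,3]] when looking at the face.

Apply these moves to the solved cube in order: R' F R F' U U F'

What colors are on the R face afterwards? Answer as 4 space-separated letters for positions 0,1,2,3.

After move 1 (R'): R=RRRR U=WBWB F=GWGW D=YGYG B=YBYB
After move 2 (F): F=GGWW U=WBOO R=WRBR D=RRYG L=OYOG
After move 3 (R): R=BWRR U=WGOW F=GRWG D=RYYY B=OBBB
After move 4 (F'): F=RGGW U=WGBR R=YWRR D=YGYY L=OWOO
After move 5 (U): U=BWRG F=YWGW R=OBRR B=OWBB L=RGOO
After move 6 (U): U=RBGW F=OBGW R=OWRR B=RGBB L=YWOO
After move 7 (F'): F=BWOG U=RBOR R=GWYR D=WOYY L=YWOG
Query: R face = GWYR

Answer: G W Y R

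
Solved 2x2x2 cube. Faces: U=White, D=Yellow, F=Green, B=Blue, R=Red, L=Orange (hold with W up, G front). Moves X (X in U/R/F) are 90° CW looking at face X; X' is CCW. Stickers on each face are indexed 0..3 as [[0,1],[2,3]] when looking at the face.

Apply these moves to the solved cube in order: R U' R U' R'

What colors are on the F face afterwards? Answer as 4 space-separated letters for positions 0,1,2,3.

After move 1 (R): R=RRRR U=WGWG F=GYGY D=YBYB B=WBWB
After move 2 (U'): U=GGWW F=OOGY R=GYRR B=RRWB L=WBOO
After move 3 (R): R=RGRY U=GOWY F=OBGB D=YWYR B=WRGB
After move 4 (U'): U=OYGW F=WBGB R=OBRY B=RGGB L=WROO
After move 5 (R'): R=BYOR U=OGGR F=WYGW D=YBYB B=RGWB
Query: F face = WYGW

Answer: W Y G W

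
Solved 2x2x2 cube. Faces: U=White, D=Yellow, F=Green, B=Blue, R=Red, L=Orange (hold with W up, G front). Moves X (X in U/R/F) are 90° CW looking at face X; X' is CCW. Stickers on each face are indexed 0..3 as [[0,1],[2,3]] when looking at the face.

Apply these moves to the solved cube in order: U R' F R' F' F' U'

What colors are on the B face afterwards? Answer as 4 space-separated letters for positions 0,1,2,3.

Answer: R R B B

Derivation:
After move 1 (U): U=WWWW F=RRGG R=BBRR B=OOBB L=GGOO
After move 2 (R'): R=BRBR U=WBWO F=RWGW D=YRYG B=YOYB
After move 3 (F): F=GRWW U=WBOG R=WROR D=BBYG L=GYOR
After move 4 (R'): R=RRWO U=WYOY F=GBWG D=BRYW B=GOBB
After move 5 (F'): F=BGGW U=WYRW R=RRBO D=YRYW L=GYOO
After move 6 (F'): F=GWBG U=WYRB R=RRYO D=YOYW L=GWOR
After move 7 (U'): U=YBWR F=GWBG R=GWYO B=RRBB L=GOOR
Query: B face = RRBB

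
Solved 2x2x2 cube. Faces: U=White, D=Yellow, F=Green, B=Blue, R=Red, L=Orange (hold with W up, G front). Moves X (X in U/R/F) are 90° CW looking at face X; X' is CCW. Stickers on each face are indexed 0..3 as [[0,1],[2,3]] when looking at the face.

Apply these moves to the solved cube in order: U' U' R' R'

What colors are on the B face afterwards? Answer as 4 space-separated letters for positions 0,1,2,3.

Answer: G G B B

Derivation:
After move 1 (U'): U=WWWW F=OOGG R=GGRR B=RRBB L=BBOO
After move 2 (U'): U=WWWW F=BBGG R=OORR B=GGBB L=RROO
After move 3 (R'): R=OROR U=WBWG F=BWGW D=YBYG B=YGYB
After move 4 (R'): R=RROO U=WYWY F=BBGG D=YWYW B=GGBB
Query: B face = GGBB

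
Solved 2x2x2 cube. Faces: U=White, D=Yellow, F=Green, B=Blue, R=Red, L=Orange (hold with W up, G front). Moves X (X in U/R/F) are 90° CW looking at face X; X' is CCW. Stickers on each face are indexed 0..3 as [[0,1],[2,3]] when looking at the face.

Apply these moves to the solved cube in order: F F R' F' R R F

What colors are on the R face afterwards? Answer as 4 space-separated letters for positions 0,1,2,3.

After move 1 (F): F=GGGG U=WWOO R=WRWR D=RRYY L=OYOY
After move 2 (F): F=GGGG U=WWYY R=OROR D=WWYY L=OROR
After move 3 (R'): R=RROO U=WBYB F=GWGY D=WGYG B=YBWB
After move 4 (F'): F=WYGG U=WBRO R=GRWO D=RRYG L=OBOY
After move 5 (R): R=WGOR U=WYRG F=WRGG D=RWYY B=OBBB
After move 6 (R): R=OWRG U=WRRG F=WWGY D=RBYO B=GBYB
After move 7 (F): F=GWYW U=WRYB R=RWGG D=ROYO L=OROB
Query: R face = RWGG

Answer: R W G G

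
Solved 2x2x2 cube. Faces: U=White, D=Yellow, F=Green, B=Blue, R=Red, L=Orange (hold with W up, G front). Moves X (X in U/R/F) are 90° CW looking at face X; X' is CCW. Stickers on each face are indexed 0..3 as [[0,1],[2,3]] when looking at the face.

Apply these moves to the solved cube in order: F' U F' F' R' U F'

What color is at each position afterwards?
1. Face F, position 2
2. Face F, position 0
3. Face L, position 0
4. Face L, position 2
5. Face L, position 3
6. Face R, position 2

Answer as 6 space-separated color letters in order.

Answer: B R G O O W

Derivation:
After move 1 (F'): F=GGGG U=WWRR R=YRYR D=OOYY L=OWOW
After move 2 (U): U=RWRW F=YRGG R=BBYR B=OWBB L=GGOW
After move 3 (F'): F=RGYG U=RWBY R=OBOR D=GWYY L=GWOR
After move 4 (F'): F=GGRY U=RWOO R=WBGR D=WRYY L=GYOB
After move 5 (R'): R=BRWG U=RBOO F=GWRO D=WGYY B=YWRB
After move 6 (U): U=OROB F=BRRO R=YWWG B=GYRB L=GWOB
After move 7 (F'): F=ROBR U=ORYW R=GWWG D=WBYY L=GBOO
Query 1: F[2] = B
Query 2: F[0] = R
Query 3: L[0] = G
Query 4: L[2] = O
Query 5: L[3] = O
Query 6: R[2] = W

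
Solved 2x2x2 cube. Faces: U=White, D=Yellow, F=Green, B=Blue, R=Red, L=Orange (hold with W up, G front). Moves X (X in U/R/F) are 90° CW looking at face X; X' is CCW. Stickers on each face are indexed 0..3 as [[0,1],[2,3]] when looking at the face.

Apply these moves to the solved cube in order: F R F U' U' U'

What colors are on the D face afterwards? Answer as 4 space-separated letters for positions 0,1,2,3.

Answer: R W Y B

Derivation:
After move 1 (F): F=GGGG U=WWOO R=WRWR D=RRYY L=OYOY
After move 2 (R): R=WWRR U=WGOG F=GRGY D=RBYB B=OBWB
After move 3 (F): F=GGYR U=WGYY R=OWGR D=RWYB L=OROB
After move 4 (U'): U=GYWY F=ORYR R=GGGR B=OWWB L=OBOB
After move 5 (U'): U=YYGW F=OBYR R=ORGR B=GGWB L=OWOB
After move 6 (U'): U=YWYG F=OWYR R=OBGR B=ORWB L=GGOB
Query: D face = RWYB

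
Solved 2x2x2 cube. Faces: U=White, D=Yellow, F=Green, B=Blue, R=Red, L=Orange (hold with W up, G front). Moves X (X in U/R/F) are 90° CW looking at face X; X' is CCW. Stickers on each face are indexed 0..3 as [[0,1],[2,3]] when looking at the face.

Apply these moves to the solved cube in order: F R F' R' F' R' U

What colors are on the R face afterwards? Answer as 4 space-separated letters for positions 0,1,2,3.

Answer: G B Y Y

Derivation:
After move 1 (F): F=GGGG U=WWOO R=WRWR D=RRYY L=OYOY
After move 2 (R): R=WWRR U=WGOG F=GRGY D=RBYB B=OBWB
After move 3 (F'): F=RYGG U=WGWR R=BWRR D=YYYB L=OGOO
After move 4 (R'): R=WRBR U=WWWO F=RGGR D=YYYG B=BBYB
After move 5 (F'): F=GRRG U=WWWB R=YRYR D=GOYG L=OOOW
After move 6 (R'): R=RRYY U=WYWB F=GWRB D=GRYG B=GBOB
After move 7 (U): U=WWBY F=RRRB R=GBYY B=OOOB L=GWOW
Query: R face = GBYY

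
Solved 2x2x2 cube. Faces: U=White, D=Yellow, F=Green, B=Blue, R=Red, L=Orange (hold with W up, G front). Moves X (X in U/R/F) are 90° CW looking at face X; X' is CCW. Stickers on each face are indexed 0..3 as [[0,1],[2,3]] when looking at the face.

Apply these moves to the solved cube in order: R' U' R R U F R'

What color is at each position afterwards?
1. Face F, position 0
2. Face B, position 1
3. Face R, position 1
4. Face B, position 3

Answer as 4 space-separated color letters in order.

Answer: G B G B

Derivation:
After move 1 (R'): R=RRRR U=WBWB F=GWGW D=YGYG B=YBYB
After move 2 (U'): U=BBWW F=OOGW R=GWRR B=RRYB L=YBOO
After move 3 (R): R=RGRW U=BOWW F=OGGG D=YYYR B=WRBB
After move 4 (R): R=RRWG U=BGWG F=OYGR D=YBYW B=WROB
After move 5 (U): U=WBGG F=RRGR R=WRWG B=YBOB L=OYOO
After move 6 (F): F=GRRR U=WBOY R=GRGG D=WWYW L=OYOB
After move 7 (R'): R=RGGG U=WOOY F=GBRY D=WRYR B=WBWB
Query 1: F[0] = G
Query 2: B[1] = B
Query 3: R[1] = G
Query 4: B[3] = B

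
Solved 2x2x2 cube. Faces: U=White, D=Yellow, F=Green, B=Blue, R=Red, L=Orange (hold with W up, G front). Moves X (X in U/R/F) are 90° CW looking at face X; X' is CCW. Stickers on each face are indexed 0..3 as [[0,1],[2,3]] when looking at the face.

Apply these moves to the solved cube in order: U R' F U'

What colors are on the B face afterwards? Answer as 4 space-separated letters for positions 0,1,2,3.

After move 1 (U): U=WWWW F=RRGG R=BBRR B=OOBB L=GGOO
After move 2 (R'): R=BRBR U=WBWO F=RWGW D=YRYG B=YOYB
After move 3 (F): F=GRWW U=WBOG R=WROR D=BBYG L=GYOR
After move 4 (U'): U=BGWO F=GYWW R=GROR B=WRYB L=YOOR
Query: B face = WRYB

Answer: W R Y B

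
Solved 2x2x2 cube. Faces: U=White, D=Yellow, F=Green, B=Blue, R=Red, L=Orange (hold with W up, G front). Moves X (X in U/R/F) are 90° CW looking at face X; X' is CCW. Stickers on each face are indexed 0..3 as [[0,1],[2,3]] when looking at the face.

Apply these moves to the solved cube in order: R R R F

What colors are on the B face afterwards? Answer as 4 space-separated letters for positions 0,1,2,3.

Answer: Y B Y B

Derivation:
After move 1 (R): R=RRRR U=WGWG F=GYGY D=YBYB B=WBWB
After move 2 (R): R=RRRR U=WYWY F=GBGB D=YWYW B=GBGB
After move 3 (R): R=RRRR U=WBWB F=GWGW D=YGYG B=YBYB
After move 4 (F): F=GGWW U=WBOO R=WRBR D=RRYG L=OYOG
Query: B face = YBYB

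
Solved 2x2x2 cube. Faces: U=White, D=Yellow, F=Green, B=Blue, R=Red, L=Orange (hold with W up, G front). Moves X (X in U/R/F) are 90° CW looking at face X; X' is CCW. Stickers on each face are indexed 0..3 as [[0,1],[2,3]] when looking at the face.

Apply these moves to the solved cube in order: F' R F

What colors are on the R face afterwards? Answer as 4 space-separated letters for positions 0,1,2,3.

After move 1 (F'): F=GGGG U=WWRR R=YRYR D=OOYY L=OWOW
After move 2 (R): R=YYRR U=WGRG F=GOGY D=OBYB B=RBWB
After move 3 (F): F=GGYO U=WGWW R=RYGR D=RYYB L=OOOB
Query: R face = RYGR

Answer: R Y G R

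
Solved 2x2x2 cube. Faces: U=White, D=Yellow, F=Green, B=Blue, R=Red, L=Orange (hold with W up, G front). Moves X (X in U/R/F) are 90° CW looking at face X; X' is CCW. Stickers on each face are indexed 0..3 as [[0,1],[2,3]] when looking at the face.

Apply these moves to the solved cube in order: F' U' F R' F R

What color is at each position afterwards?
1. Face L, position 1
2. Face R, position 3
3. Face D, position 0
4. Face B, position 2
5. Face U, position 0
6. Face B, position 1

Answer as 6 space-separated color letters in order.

Answer: Y R W B W R

Derivation:
After move 1 (F'): F=GGGG U=WWRR R=YRYR D=OOYY L=OWOW
After move 2 (U'): U=WRWR F=OWGG R=GGYR B=YRBB L=BBOW
After move 3 (F): F=GOGW U=WRWB R=WGRR D=YGYY L=BOOO
After move 4 (R'): R=GRWR U=WBWY F=GRGB D=YOYW B=YRGB
After move 5 (F): F=GGBR U=WBOO R=WRYR D=WGYW L=BYOO
After move 6 (R): R=YWRR U=WGOR F=GGBW D=WGYY B=ORBB
Query 1: L[1] = Y
Query 2: R[3] = R
Query 3: D[0] = W
Query 4: B[2] = B
Query 5: U[0] = W
Query 6: B[1] = R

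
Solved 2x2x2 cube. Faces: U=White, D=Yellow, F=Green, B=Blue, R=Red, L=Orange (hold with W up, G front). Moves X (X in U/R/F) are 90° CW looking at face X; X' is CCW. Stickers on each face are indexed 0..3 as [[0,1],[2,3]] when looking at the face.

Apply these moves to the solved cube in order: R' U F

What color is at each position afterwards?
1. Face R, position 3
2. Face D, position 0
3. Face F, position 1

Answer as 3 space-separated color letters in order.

After move 1 (R'): R=RRRR U=WBWB F=GWGW D=YGYG B=YBYB
After move 2 (U): U=WWBB F=RRGW R=YBRR B=OOYB L=GWOO
After move 3 (F): F=GRWR U=WWOW R=BBBR D=RYYG L=GYOG
Query 1: R[3] = R
Query 2: D[0] = R
Query 3: F[1] = R

Answer: R R R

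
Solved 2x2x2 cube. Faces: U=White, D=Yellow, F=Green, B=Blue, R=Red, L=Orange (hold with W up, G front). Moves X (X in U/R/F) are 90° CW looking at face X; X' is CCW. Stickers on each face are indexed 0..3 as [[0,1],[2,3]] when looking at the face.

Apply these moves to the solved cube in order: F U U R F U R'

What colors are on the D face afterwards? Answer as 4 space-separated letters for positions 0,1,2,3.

Answer: R O Y R

Derivation:
After move 1 (F): F=GGGG U=WWOO R=WRWR D=RRYY L=OYOY
After move 2 (U): U=OWOW F=WRGG R=BBWR B=OYBB L=GGOY
After move 3 (U): U=OOWW F=BBGG R=OYWR B=GGBB L=WROY
After move 4 (R): R=WORY U=OBWG F=BRGY D=RBYG B=WGOB
After move 5 (F): F=GBYR U=OBYR R=WOGY D=RWYG L=WROB
After move 6 (U): U=YORB F=WOYR R=WGGY B=WROB L=GBOB
After move 7 (R'): R=GYWG U=YORW F=WOYB D=ROYR B=GRWB
Query: D face = ROYR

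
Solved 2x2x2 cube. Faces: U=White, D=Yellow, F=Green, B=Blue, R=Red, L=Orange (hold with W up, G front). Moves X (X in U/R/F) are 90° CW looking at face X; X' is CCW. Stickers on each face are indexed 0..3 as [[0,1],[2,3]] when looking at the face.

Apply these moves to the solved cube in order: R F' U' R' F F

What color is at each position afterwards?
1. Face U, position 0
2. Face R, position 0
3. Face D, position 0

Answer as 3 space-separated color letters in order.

After move 1 (R): R=RRRR U=WGWG F=GYGY D=YBYB B=WBWB
After move 2 (F'): F=YYGG U=WGRR R=BRYR D=OOYB L=OGOW
After move 3 (U'): U=GRWR F=OGGG R=YYYR B=BRWB L=WBOW
After move 4 (R'): R=YRYY U=GWWB F=ORGR D=OGYG B=BROB
After move 5 (F): F=GORR U=GWWB R=WRBY D=YYYG L=WOOG
After move 6 (F): F=RGRO U=GWGO R=WRBY D=BWYG L=WYOY
Query 1: U[0] = G
Query 2: R[0] = W
Query 3: D[0] = B

Answer: G W B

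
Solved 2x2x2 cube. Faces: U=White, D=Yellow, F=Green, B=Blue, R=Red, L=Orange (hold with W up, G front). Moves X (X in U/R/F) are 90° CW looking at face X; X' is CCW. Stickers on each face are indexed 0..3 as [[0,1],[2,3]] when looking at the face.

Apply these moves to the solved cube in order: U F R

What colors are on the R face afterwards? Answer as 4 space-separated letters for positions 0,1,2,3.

Answer: W W R B

Derivation:
After move 1 (U): U=WWWW F=RRGG R=BBRR B=OOBB L=GGOO
After move 2 (F): F=GRGR U=WWOG R=WBWR D=RBYY L=GYOY
After move 3 (R): R=WWRB U=WROR F=GBGY D=RBYO B=GOWB
Query: R face = WWRB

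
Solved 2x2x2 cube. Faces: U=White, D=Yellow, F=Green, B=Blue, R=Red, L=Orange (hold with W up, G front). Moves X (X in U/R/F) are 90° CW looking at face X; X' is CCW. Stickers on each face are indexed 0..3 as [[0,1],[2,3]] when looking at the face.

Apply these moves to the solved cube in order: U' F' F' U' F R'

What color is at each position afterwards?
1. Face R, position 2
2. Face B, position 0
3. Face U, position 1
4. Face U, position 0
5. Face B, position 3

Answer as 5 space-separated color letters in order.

After move 1 (U'): U=WWWW F=OOGG R=GGRR B=RRBB L=BBOO
After move 2 (F'): F=OGOG U=WWGR R=YGYR D=BOYY L=BWOW
After move 3 (F'): F=GGOO U=WWYY R=OGBR D=WWYY L=BROG
After move 4 (U'): U=WYWY F=BROO R=GGBR B=OGBB L=RROG
After move 5 (F): F=OBOR U=WYGR R=WGYR D=BGYY L=RWOW
After move 6 (R'): R=GRWY U=WBGO F=OYOR D=BBYR B=YGGB
Query 1: R[2] = W
Query 2: B[0] = Y
Query 3: U[1] = B
Query 4: U[0] = W
Query 5: B[3] = B

Answer: W Y B W B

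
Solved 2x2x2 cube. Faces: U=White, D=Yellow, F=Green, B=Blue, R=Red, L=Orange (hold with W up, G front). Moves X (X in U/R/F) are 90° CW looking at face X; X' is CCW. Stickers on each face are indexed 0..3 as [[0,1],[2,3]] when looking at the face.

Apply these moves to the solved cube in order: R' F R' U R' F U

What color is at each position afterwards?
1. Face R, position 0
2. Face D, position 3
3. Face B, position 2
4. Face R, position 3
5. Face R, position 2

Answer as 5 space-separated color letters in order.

Answer: W O G W O

Derivation:
After move 1 (R'): R=RRRR U=WBWB F=GWGW D=YGYG B=YBYB
After move 2 (F): F=GGWW U=WBOO R=WRBR D=RRYG L=OYOG
After move 3 (R'): R=RRWB U=WYOY F=GBWO D=RGYW B=GBRB
After move 4 (U): U=OWYY F=RRWO R=GBWB B=OYRB L=GBOG
After move 5 (R'): R=BBGW U=ORYO F=RWWY D=RRYO B=WYGB
After move 6 (F): F=WRYW U=ORGB R=YBOW D=GBYO L=GROR
After move 7 (U): U=GOBR F=YBYW R=WYOW B=GRGB L=WROR
Query 1: R[0] = W
Query 2: D[3] = O
Query 3: B[2] = G
Query 4: R[3] = W
Query 5: R[2] = O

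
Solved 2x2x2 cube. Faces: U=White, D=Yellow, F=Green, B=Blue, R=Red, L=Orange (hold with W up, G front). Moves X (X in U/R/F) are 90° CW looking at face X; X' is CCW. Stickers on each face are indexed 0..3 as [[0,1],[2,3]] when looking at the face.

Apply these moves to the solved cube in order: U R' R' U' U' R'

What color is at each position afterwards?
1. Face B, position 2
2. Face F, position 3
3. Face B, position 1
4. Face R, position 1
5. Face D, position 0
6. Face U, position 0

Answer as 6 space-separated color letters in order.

After move 1 (U): U=WWWW F=RRGG R=BBRR B=OOBB L=GGOO
After move 2 (R'): R=BRBR U=WBWO F=RWGW D=YRYG B=YOYB
After move 3 (R'): R=RRBB U=WYWY F=RBGO D=YWYW B=GORB
After move 4 (U'): U=YYWW F=GGGO R=RBBB B=RRRB L=GOOO
After move 5 (U'): U=YWYW F=GOGO R=GGBB B=RBRB L=RROO
After move 6 (R'): R=GBGB U=YRYR F=GWGW D=YOYO B=WBWB
Query 1: B[2] = W
Query 2: F[3] = W
Query 3: B[1] = B
Query 4: R[1] = B
Query 5: D[0] = Y
Query 6: U[0] = Y

Answer: W W B B Y Y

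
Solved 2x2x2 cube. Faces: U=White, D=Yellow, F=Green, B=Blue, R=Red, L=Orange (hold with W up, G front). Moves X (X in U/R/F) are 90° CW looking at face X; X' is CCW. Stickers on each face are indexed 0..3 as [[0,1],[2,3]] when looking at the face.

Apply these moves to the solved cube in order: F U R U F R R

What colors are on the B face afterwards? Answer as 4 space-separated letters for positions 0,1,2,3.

After move 1 (F): F=GGGG U=WWOO R=WRWR D=RRYY L=OYOY
After move 2 (U): U=OWOW F=WRGG R=BBWR B=OYBB L=GGOY
After move 3 (R): R=WBRB U=OROG F=WRGY D=RBYO B=WYWB
After move 4 (U): U=OOGR F=WBGY R=WYRB B=GGWB L=WROY
After move 5 (F): F=GWYB U=OOYR R=GYRB D=RWYO L=WROB
After move 6 (R): R=RGBY U=OWYB F=GWYO D=RWYG B=RGOB
After move 7 (R): R=BRYG U=OWYO F=GWYG D=ROYR B=BGWB
Query: B face = BGWB

Answer: B G W B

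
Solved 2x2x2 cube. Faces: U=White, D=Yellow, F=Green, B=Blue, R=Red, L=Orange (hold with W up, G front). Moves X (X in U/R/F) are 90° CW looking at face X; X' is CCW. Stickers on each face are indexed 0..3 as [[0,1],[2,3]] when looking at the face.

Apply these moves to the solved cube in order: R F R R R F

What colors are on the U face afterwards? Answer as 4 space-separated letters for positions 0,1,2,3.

After move 1 (R): R=RRRR U=WGWG F=GYGY D=YBYB B=WBWB
After move 2 (F): F=GGYY U=WGOO R=WRGR D=RRYB L=OYOB
After move 3 (R): R=GWRR U=WGOY F=GRYB D=RWYW B=OBGB
After move 4 (R): R=RGRW U=WROB F=GWYW D=RGYO B=YBGB
After move 5 (R): R=RRWG U=WWOW F=GGYO D=RGYY B=BBRB
After move 6 (F): F=YGOG U=WWBY R=ORWG D=WRYY L=OROG
Query: U face = WWBY

Answer: W W B Y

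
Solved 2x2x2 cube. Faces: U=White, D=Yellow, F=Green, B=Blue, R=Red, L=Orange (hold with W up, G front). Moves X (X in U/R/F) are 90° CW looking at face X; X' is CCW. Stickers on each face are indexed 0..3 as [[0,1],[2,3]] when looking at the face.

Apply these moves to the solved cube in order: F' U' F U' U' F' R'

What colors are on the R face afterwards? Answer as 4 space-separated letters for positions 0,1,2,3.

After move 1 (F'): F=GGGG U=WWRR R=YRYR D=OOYY L=OWOW
After move 2 (U'): U=WRWR F=OWGG R=GGYR B=YRBB L=BBOW
After move 3 (F): F=GOGW U=WRWB R=WGRR D=YGYY L=BOOO
After move 4 (U'): U=RBWW F=BOGW R=GORR B=WGBB L=YROO
After move 5 (U'): U=BWRW F=YRGW R=BORR B=GOBB L=WGOO
After move 6 (F'): F=RWYG U=BWBR R=GOYR D=GOYY L=WWOR
After move 7 (R'): R=ORGY U=BBBG F=RWYR D=GWYG B=YOOB
Query: R face = ORGY

Answer: O R G Y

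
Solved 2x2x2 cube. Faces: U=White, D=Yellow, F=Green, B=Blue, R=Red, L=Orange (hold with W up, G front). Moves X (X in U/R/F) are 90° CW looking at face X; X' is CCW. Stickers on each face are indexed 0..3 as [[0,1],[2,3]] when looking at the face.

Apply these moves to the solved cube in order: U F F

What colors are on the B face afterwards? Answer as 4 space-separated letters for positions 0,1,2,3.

Answer: O O B B

Derivation:
After move 1 (U): U=WWWW F=RRGG R=BBRR B=OOBB L=GGOO
After move 2 (F): F=GRGR U=WWOG R=WBWR D=RBYY L=GYOY
After move 3 (F): F=GGRR U=WWYY R=OBGR D=WWYY L=GROB
Query: B face = OOBB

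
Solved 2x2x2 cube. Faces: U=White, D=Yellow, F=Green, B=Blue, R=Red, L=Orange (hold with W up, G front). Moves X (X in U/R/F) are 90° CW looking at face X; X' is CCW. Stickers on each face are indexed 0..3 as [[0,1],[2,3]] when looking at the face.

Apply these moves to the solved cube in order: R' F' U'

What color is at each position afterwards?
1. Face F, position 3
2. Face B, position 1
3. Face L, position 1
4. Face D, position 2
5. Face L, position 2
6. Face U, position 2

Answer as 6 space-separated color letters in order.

Answer: G R B Y O W

Derivation:
After move 1 (R'): R=RRRR U=WBWB F=GWGW D=YGYG B=YBYB
After move 2 (F'): F=WWGG U=WBRR R=GRYR D=OOYG L=OBOW
After move 3 (U'): U=BRWR F=OBGG R=WWYR B=GRYB L=YBOW
Query 1: F[3] = G
Query 2: B[1] = R
Query 3: L[1] = B
Query 4: D[2] = Y
Query 5: L[2] = O
Query 6: U[2] = W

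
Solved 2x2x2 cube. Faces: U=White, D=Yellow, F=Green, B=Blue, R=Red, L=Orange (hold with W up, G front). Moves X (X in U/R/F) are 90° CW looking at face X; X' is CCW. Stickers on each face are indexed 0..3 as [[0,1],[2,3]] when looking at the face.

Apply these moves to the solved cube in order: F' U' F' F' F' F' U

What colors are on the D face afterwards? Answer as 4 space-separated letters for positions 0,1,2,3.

Answer: O O Y Y

Derivation:
After move 1 (F'): F=GGGG U=WWRR R=YRYR D=OOYY L=OWOW
After move 2 (U'): U=WRWR F=OWGG R=GGYR B=YRBB L=BBOW
After move 3 (F'): F=WGOG U=WRGY R=OGOR D=BWYY L=BROW
After move 4 (F'): F=GGWO U=WROO R=WGBR D=RWYY L=BYOG
After move 5 (F'): F=GOGW U=WRWB R=WGRR D=YGYY L=BOOO
After move 6 (F'): F=OWGG U=WRWR R=GGYR D=OOYY L=BBOW
After move 7 (U): U=WWRR F=GGGG R=YRYR B=BBBB L=OWOW
Query: D face = OOYY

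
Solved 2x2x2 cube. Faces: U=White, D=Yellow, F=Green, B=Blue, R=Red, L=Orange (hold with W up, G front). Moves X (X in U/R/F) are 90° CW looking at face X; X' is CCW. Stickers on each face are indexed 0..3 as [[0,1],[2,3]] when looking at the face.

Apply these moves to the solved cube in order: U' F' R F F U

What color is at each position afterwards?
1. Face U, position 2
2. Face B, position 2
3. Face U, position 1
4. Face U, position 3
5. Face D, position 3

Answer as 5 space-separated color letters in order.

Answer: B W W G R

Derivation:
After move 1 (U'): U=WWWW F=OOGG R=GGRR B=RRBB L=BBOO
After move 2 (F'): F=OGOG U=WWGR R=YGYR D=BOYY L=BWOW
After move 3 (R): R=YYRG U=WGGG F=OOOY D=BBYR B=RRWB
After move 4 (F): F=OOYO U=WGWW R=GYGG D=RYYR L=BBOB
After move 5 (F): F=YOOO U=WGBB R=WYWG D=GGYR L=BROY
After move 6 (U): U=BWBG F=WYOO R=RRWG B=BRWB L=YOOY
Query 1: U[2] = B
Query 2: B[2] = W
Query 3: U[1] = W
Query 4: U[3] = G
Query 5: D[3] = R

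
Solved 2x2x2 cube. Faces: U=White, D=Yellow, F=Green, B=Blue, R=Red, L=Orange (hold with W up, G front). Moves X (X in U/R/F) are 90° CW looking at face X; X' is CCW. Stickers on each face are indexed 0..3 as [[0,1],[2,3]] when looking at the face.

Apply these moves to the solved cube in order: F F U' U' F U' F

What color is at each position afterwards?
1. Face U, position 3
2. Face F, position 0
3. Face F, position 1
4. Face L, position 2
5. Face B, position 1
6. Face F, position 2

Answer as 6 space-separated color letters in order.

Answer: G G O O R B

Derivation:
After move 1 (F): F=GGGG U=WWOO R=WRWR D=RRYY L=OYOY
After move 2 (F): F=GGGG U=WWYY R=OROR D=WWYY L=OROR
After move 3 (U'): U=WYWY F=ORGG R=GGOR B=ORBB L=BBOR
After move 4 (U'): U=YYWW F=BBGG R=OROR B=GGBB L=OROR
After move 5 (F): F=GBGB U=YYRR R=WRWR D=OOYY L=OWOW
After move 6 (U'): U=YRYR F=OWGB R=GBWR B=WRBB L=GGOW
After move 7 (F): F=GOBW U=YRWG R=YBRR D=WGYY L=GOOO
Query 1: U[3] = G
Query 2: F[0] = G
Query 3: F[1] = O
Query 4: L[2] = O
Query 5: B[1] = R
Query 6: F[2] = B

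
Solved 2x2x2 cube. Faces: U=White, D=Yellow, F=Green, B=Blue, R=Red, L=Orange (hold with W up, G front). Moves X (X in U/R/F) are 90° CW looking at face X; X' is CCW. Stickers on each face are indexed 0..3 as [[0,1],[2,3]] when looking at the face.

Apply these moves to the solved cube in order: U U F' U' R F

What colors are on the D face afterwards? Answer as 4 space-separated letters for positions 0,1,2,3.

Answer: R Y Y Y

Derivation:
After move 1 (U): U=WWWW F=RRGG R=BBRR B=OOBB L=GGOO
After move 2 (U): U=WWWW F=BBGG R=OORR B=GGBB L=RROO
After move 3 (F'): F=BGBG U=WWOR R=YOYR D=ROYY L=RWOW
After move 4 (U'): U=WRWO F=RWBG R=BGYR B=YOBB L=GGOW
After move 5 (R): R=YBRG U=WWWG F=ROBY D=RBYY B=OORB
After move 6 (F): F=BRYO U=WWWG R=WBGG D=RYYY L=GROB
Query: D face = RYYY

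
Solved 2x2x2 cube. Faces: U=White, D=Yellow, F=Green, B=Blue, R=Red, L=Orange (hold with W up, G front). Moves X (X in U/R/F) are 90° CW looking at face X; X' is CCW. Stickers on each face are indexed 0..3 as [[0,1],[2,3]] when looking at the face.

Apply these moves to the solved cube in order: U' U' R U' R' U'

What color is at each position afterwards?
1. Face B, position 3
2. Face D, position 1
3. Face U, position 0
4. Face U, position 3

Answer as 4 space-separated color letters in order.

After move 1 (U'): U=WWWW F=OOGG R=GGRR B=RRBB L=BBOO
After move 2 (U'): U=WWWW F=BBGG R=OORR B=GGBB L=RROO
After move 3 (R): R=RORO U=WBWG F=BYGY D=YBYG B=WGWB
After move 4 (U'): U=BGWW F=RRGY R=BYRO B=ROWB L=WGOO
After move 5 (R'): R=YOBR U=BWWR F=RGGW D=YRYY B=GOBB
After move 6 (U'): U=WRBW F=WGGW R=RGBR B=YOBB L=GOOO
Query 1: B[3] = B
Query 2: D[1] = R
Query 3: U[0] = W
Query 4: U[3] = W

Answer: B R W W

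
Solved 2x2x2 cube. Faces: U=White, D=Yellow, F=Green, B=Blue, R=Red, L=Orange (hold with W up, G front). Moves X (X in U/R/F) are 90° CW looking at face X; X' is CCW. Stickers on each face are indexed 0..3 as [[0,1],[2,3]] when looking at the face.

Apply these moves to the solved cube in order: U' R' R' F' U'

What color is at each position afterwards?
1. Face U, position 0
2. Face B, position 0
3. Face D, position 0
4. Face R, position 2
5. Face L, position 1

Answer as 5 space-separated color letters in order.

Answer: Y W B Y R

Derivation:
After move 1 (U'): U=WWWW F=OOGG R=GGRR B=RRBB L=BBOO
After move 2 (R'): R=GRGR U=WBWR F=OWGW D=YOYG B=YRYB
After move 3 (R'): R=RRGG U=WYWY F=OBGR D=YWYW B=GROB
After move 4 (F'): F=BROG U=WYRG R=WRYG D=BOYW L=BYOW
After move 5 (U'): U=YGWR F=BYOG R=BRYG B=WROB L=GROW
Query 1: U[0] = Y
Query 2: B[0] = W
Query 3: D[0] = B
Query 4: R[2] = Y
Query 5: L[1] = R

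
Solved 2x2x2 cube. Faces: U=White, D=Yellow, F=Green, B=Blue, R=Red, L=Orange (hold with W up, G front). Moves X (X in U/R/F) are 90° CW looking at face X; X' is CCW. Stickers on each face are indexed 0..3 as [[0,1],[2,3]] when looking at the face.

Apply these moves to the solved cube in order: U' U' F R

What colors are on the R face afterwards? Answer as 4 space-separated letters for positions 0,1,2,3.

After move 1 (U'): U=WWWW F=OOGG R=GGRR B=RRBB L=BBOO
After move 2 (U'): U=WWWW F=BBGG R=OORR B=GGBB L=RROO
After move 3 (F): F=GBGB U=WWOR R=WOWR D=ROYY L=RYOY
After move 4 (R): R=WWRO U=WBOB F=GOGY D=RBYG B=RGWB
Query: R face = WWRO

Answer: W W R O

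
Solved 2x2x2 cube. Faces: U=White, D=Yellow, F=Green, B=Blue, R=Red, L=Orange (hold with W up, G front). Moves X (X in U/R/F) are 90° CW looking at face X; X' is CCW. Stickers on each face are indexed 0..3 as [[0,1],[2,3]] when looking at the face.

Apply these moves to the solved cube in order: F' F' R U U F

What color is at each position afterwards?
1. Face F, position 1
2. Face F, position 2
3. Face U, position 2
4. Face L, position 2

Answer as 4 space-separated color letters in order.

Answer: Y Y R O

Derivation:
After move 1 (F'): F=GGGG U=WWRR R=YRYR D=OOYY L=OWOW
After move 2 (F'): F=GGGG U=WWYY R=OROR D=WWYY L=OROR
After move 3 (R): R=OORR U=WGYG F=GWGY D=WBYB B=YBWB
After move 4 (U): U=YWGG F=OOGY R=YBRR B=ORWB L=GWOR
After move 5 (U): U=GYGW F=YBGY R=ORRR B=GWWB L=OOOR
After move 6 (F): F=GYYB U=GYRO R=GRWR D=ROYB L=OWOB
Query 1: F[1] = Y
Query 2: F[2] = Y
Query 3: U[2] = R
Query 4: L[2] = O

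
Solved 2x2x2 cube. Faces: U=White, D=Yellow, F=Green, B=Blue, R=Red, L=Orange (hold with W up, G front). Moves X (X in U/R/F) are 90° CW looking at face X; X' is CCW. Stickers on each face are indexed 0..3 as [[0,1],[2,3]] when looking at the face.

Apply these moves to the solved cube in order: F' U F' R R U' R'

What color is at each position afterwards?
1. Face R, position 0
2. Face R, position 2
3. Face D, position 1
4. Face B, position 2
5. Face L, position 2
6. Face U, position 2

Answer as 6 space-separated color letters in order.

Answer: B R W W O R

Derivation:
After move 1 (F'): F=GGGG U=WWRR R=YRYR D=OOYY L=OWOW
After move 2 (U): U=RWRW F=YRGG R=BBYR B=OWBB L=GGOW
After move 3 (F'): F=RGYG U=RWBY R=OBOR D=GWYY L=GWOR
After move 4 (R): R=OORB U=RGBG F=RWYY D=GBYO B=YWWB
After move 5 (R): R=ROBO U=RWBY F=RBYO D=GWYY B=GWGB
After move 6 (U'): U=WYRB F=GWYO R=RBBO B=ROGB L=GWOR
After move 7 (R'): R=BORB U=WGRR F=GYYB D=GWYO B=YOWB
Query 1: R[0] = B
Query 2: R[2] = R
Query 3: D[1] = W
Query 4: B[2] = W
Query 5: L[2] = O
Query 6: U[2] = R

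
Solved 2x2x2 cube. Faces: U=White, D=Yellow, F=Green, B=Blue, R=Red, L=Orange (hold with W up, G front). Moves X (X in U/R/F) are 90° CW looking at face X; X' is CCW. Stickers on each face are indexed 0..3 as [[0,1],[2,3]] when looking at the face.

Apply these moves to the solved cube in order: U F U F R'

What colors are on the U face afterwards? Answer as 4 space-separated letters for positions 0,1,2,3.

Answer: O B Y G

Derivation:
After move 1 (U): U=WWWW F=RRGG R=BBRR B=OOBB L=GGOO
After move 2 (F): F=GRGR U=WWOG R=WBWR D=RBYY L=GYOY
After move 3 (U): U=OWGW F=WBGR R=OOWR B=GYBB L=GROY
After move 4 (F): F=GWRB U=OWYR R=GOWR D=WOYY L=GROB
After move 5 (R'): R=ORGW U=OBYG F=GWRR D=WWYB B=YYOB
Query: U face = OBYG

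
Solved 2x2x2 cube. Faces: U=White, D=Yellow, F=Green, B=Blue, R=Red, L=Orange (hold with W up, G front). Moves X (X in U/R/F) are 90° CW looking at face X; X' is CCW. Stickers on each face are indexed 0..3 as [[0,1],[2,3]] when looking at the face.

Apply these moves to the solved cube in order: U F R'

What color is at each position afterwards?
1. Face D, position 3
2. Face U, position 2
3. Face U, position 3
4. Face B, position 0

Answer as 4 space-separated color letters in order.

After move 1 (U): U=WWWW F=RRGG R=BBRR B=OOBB L=GGOO
After move 2 (F): F=GRGR U=WWOG R=WBWR D=RBYY L=GYOY
After move 3 (R'): R=BRWW U=WBOO F=GWGG D=RRYR B=YOBB
Query 1: D[3] = R
Query 2: U[2] = O
Query 3: U[3] = O
Query 4: B[0] = Y

Answer: R O O Y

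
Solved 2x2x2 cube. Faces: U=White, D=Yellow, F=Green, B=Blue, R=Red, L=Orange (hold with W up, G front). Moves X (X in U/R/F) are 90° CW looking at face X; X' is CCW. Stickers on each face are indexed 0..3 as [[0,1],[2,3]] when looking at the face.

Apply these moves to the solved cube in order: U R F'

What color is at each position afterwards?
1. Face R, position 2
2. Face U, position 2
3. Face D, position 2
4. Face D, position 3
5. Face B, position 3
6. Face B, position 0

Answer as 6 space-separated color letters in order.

Answer: Y R Y O B W

Derivation:
After move 1 (U): U=WWWW F=RRGG R=BBRR B=OOBB L=GGOO
After move 2 (R): R=RBRB U=WRWG F=RYGY D=YBYO B=WOWB
After move 3 (F'): F=YYRG U=WRRR R=BBYB D=GOYO L=GGOW
Query 1: R[2] = Y
Query 2: U[2] = R
Query 3: D[2] = Y
Query 4: D[3] = O
Query 5: B[3] = B
Query 6: B[0] = W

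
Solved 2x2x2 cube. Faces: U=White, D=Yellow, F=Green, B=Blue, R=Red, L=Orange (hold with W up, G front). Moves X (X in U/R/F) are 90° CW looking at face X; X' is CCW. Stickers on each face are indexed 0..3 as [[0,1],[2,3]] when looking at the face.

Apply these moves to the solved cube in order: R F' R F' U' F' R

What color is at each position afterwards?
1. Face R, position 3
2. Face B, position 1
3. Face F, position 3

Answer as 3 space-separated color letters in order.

Answer: B B W

Derivation:
After move 1 (R): R=RRRR U=WGWG F=GYGY D=YBYB B=WBWB
After move 2 (F'): F=YYGG U=WGRR R=BRYR D=OOYB L=OGOW
After move 3 (R): R=YBRR U=WYRG F=YOGB D=OWYW B=RBGB
After move 4 (F'): F=OBYG U=WYYR R=WBOR D=GWYW L=OGOR
After move 5 (U'): U=YRWY F=OGYG R=OBOR B=WBGB L=RBOR
After move 6 (F'): F=GGOY U=YROO R=WBGR D=BRYW L=RYOW
After move 7 (R): R=GWRB U=YGOY F=GROW D=BGYW B=OBRB
Query 1: R[3] = B
Query 2: B[1] = B
Query 3: F[3] = W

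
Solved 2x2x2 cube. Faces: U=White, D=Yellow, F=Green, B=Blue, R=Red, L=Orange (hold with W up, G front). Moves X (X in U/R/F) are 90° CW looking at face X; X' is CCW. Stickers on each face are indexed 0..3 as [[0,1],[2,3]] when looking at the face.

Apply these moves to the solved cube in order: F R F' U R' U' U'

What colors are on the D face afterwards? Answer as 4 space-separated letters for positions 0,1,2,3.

After move 1 (F): F=GGGG U=WWOO R=WRWR D=RRYY L=OYOY
After move 2 (R): R=WWRR U=WGOG F=GRGY D=RBYB B=OBWB
After move 3 (F'): F=RYGG U=WGWR R=BWRR D=YYYB L=OGOO
After move 4 (U): U=WWRG F=BWGG R=OBRR B=OGWB L=RYOO
After move 5 (R'): R=BROR U=WWRO F=BWGG D=YWYG B=BGYB
After move 6 (U'): U=WOWR F=RYGG R=BWOR B=BRYB L=BGOO
After move 7 (U'): U=ORWW F=BGGG R=RYOR B=BWYB L=BROO
Query: D face = YWYG

Answer: Y W Y G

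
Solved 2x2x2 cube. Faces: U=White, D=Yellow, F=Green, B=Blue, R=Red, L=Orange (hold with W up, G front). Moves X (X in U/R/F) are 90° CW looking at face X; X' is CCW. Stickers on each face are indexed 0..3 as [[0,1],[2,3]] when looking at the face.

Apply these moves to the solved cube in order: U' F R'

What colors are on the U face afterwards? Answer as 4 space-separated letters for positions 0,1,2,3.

After move 1 (U'): U=WWWW F=OOGG R=GGRR B=RRBB L=BBOO
After move 2 (F): F=GOGO U=WWOB R=WGWR D=RGYY L=BYOY
After move 3 (R'): R=GRWW U=WBOR F=GWGB D=ROYO B=YRGB
Query: U face = WBOR

Answer: W B O R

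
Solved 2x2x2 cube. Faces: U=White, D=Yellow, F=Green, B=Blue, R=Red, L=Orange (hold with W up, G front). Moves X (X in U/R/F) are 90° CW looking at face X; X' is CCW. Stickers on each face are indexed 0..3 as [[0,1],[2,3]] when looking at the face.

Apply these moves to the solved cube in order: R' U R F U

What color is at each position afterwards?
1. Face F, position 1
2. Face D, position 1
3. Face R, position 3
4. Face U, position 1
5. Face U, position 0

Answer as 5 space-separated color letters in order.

Answer: Y R B W O

Derivation:
After move 1 (R'): R=RRRR U=WBWB F=GWGW D=YGYG B=YBYB
After move 2 (U): U=WWBB F=RRGW R=YBRR B=OOYB L=GWOO
After move 3 (R): R=RYRB U=WRBW F=RGGG D=YYYO B=BOWB
After move 4 (F): F=GRGG U=WROW R=BYWB D=RRYO L=GYOY
After move 5 (U): U=OWWR F=BYGG R=BOWB B=GYWB L=GROY
Query 1: F[1] = Y
Query 2: D[1] = R
Query 3: R[3] = B
Query 4: U[1] = W
Query 5: U[0] = O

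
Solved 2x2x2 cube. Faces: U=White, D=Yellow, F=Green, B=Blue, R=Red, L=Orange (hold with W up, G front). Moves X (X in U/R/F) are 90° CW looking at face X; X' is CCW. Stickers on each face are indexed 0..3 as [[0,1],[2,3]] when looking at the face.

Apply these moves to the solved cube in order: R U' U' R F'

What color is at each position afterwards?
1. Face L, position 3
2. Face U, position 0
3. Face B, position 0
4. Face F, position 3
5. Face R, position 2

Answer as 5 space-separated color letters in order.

After move 1 (R): R=RRRR U=WGWG F=GYGY D=YBYB B=WBWB
After move 2 (U'): U=GGWW F=OOGY R=GYRR B=RRWB L=WBOO
After move 3 (U'): U=GWGW F=WBGY R=OORR B=GYWB L=RROO
After move 4 (R): R=RORO U=GBGY F=WBGB D=YWYG B=WYWB
After move 5 (F'): F=BBWG U=GBRR R=WOYO D=ROYG L=RYOG
Query 1: L[3] = G
Query 2: U[0] = G
Query 3: B[0] = W
Query 4: F[3] = G
Query 5: R[2] = Y

Answer: G G W G Y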